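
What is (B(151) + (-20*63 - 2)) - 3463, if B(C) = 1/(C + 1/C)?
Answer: -107739299/22802 ≈ -4725.0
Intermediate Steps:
(B(151) + (-20*63 - 2)) - 3463 = (151/(1 + 151²) + (-20*63 - 2)) - 3463 = (151/(1 + 22801) + (-1260 - 2)) - 3463 = (151/22802 - 1262) - 3463 = -28775973/22802 - 3463 = -107739299/22802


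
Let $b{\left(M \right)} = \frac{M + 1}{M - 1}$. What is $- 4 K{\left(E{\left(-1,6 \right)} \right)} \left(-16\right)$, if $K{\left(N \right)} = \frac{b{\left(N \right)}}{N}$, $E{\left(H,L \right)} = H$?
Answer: $0$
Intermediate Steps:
$b{\left(M \right)} = \frac{1 + M}{-1 + M}$
$K{\left(N \right)} = \frac{1 + N}{N \left(-1 + N\right)}$ ($K{\left(N \right)} = \frac{\frac{1}{-1 + N} \left(1 + N\right)}{N} = \frac{1 + N}{N \left(-1 + N\right)}$)
$- 4 K{\left(E{\left(-1,6 \right)} \right)} \left(-16\right) = - 4 \frac{1 - 1}{\left(-1\right) \left(-1 - 1\right)} \left(-16\right) = - 4 \left(\left(-1\right) \frac{1}{-2} \cdot 0\right) \left(-16\right) = - 4 \left(\left(-1\right) \left(- \frac{1}{2}\right) 0\right) \left(-16\right) = \left(-4\right) 0 \left(-16\right) = 0 \left(-16\right) = 0$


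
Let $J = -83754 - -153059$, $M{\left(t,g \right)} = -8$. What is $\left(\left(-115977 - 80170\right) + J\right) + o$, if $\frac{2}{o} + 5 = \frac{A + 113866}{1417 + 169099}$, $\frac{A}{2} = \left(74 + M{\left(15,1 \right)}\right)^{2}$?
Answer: $- \frac{46297627358}{365001} \approx -1.2684 \cdot 10^{5}$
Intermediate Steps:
$J = 69305$ ($J = -83754 + 153059 = 69305$)
$A = 8712$ ($A = 2 \left(74 - 8\right)^{2} = 2 \cdot 66^{2} = 2 \cdot 4356 = 8712$)
$o = - \frac{170516}{365001}$ ($o = \frac{2}{-5 + \frac{8712 + 113866}{1417 + 169099}} = \frac{2}{-5 + \frac{122578}{170516}} = \frac{2}{-5 + 122578 \cdot \frac{1}{170516}} = \frac{2}{-5 + \frac{61289}{85258}} = \frac{2}{- \frac{365001}{85258}} = 2 \left(- \frac{85258}{365001}\right) = - \frac{170516}{365001} \approx -0.46717$)
$\left(\left(-115977 - 80170\right) + J\right) + o = \left(\left(-115977 - 80170\right) + 69305\right) - \frac{170516}{365001} = \left(-196147 + 69305\right) - \frac{170516}{365001} = -126842 - \frac{170516}{365001} = - \frac{46297627358}{365001}$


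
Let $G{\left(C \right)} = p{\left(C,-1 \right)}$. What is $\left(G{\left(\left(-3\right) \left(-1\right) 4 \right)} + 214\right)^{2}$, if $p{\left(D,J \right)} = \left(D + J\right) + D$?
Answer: $56169$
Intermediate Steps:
$p{\left(D,J \right)} = J + 2 D$
$G{\left(C \right)} = -1 + 2 C$
$\left(G{\left(\left(-3\right) \left(-1\right) 4 \right)} + 214\right)^{2} = \left(\left(-1 + 2 \left(-3\right) \left(-1\right) 4\right) + 214\right)^{2} = \left(\left(-1 + 2 \cdot 3 \cdot 4\right) + 214\right)^{2} = \left(\left(-1 + 2 \cdot 12\right) + 214\right)^{2} = \left(\left(-1 + 24\right) + 214\right)^{2} = \left(23 + 214\right)^{2} = 237^{2} = 56169$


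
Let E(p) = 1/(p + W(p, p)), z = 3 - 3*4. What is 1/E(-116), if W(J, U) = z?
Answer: -125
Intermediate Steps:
z = -9 (z = 3 - 12 = -9)
W(J, U) = -9
E(p) = 1/(-9 + p) (E(p) = 1/(p - 9) = 1/(-9 + p))
1/E(-116) = 1/(1/(-9 - 116)) = 1/(1/(-125)) = 1/(-1/125) = -125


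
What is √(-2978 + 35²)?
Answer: I*√1753 ≈ 41.869*I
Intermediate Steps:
√(-2978 + 35²) = √(-2978 + 1225) = √(-1753) = I*√1753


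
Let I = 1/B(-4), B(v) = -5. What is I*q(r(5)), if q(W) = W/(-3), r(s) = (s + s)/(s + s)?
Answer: 1/15 ≈ 0.066667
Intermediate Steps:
r(s) = 1 (r(s) = (2*s)/((2*s)) = (2*s)*(1/(2*s)) = 1)
I = -1/5 (I = 1/(-5) = -1/5 ≈ -0.20000)
q(W) = -W/3 (q(W) = W*(-1/3) = -W/3)
I*q(r(5)) = -(-1)/15 = -1/5*(-1/3) = 1/15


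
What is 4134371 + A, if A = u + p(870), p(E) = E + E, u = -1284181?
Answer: 2851930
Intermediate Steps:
p(E) = 2*E
A = -1282441 (A = -1284181 + 2*870 = -1284181 + 1740 = -1282441)
4134371 + A = 4134371 - 1282441 = 2851930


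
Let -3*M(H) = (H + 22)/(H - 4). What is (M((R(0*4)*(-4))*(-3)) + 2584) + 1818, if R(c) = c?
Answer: 26423/6 ≈ 4403.8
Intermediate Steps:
M(H) = -(22 + H)/(3*(-4 + H)) (M(H) = -(H + 22)/(3*(H - 4)) = -(22 + H)/(3*(-4 + H)))
(M((R(0*4)*(-4))*(-3)) + 2584) + 1818 = ((-22 - (0*4)*(-4)*(-3))/(3*(-4 + ((0*4)*(-4))*(-3))) + 2584) + 1818 = ((-22 - 0*(-4)*(-3))/(3*(-4 + (0*(-4))*(-3))) + 2584) + 1818 = ((-22 - 0*(-3))/(3*(-4 + 0*(-3))) + 2584) + 1818 = ((-22 - 1*0)/(3*(-4 + 0)) + 2584) + 1818 = ((⅓)*(-22 + 0)/(-4) + 2584) + 1818 = ((⅓)*(-¼)*(-22) + 2584) + 1818 = (11/6 + 2584) + 1818 = 15515/6 + 1818 = 26423/6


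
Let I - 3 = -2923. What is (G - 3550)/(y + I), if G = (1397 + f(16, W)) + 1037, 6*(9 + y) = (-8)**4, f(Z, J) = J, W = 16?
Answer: 3300/6739 ≈ 0.48969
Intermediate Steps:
I = -2920 (I = 3 - 2923 = -2920)
y = 2021/3 (y = -9 + (1/6)*(-8)**4 = -9 + (1/6)*4096 = -9 + 2048/3 = 2021/3 ≈ 673.67)
G = 2450 (G = (1397 + 16) + 1037 = 1413 + 1037 = 2450)
(G - 3550)/(y + I) = (2450 - 3550)/(2021/3 - 2920) = -1100/(-6739/3) = -1100*(-3/6739) = 3300/6739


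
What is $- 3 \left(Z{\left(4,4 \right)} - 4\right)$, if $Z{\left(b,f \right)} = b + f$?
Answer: $-12$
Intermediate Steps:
$- 3 \left(Z{\left(4,4 \right)} - 4\right) = - 3 \left(\left(4 + 4\right) - 4\right) = - 3 \left(8 - 4\right) = \left(-3\right) 4 = -12$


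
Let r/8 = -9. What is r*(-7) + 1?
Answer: 505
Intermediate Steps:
r = -72 (r = 8*(-9) = -72)
r*(-7) + 1 = -72*(-7) + 1 = 504 + 1 = 505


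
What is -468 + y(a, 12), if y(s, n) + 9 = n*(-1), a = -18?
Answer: -489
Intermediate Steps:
y(s, n) = -9 - n (y(s, n) = -9 + n*(-1) = -9 - n)
-468 + y(a, 12) = -468 + (-9 - 1*12) = -468 + (-9 - 12) = -468 - 21 = -489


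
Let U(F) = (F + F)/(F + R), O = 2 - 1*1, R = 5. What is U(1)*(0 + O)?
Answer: ⅓ ≈ 0.33333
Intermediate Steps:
O = 1 (O = 2 - 1 = 1)
U(F) = 2*F/(5 + F) (U(F) = (F + F)/(F + 5) = (2*F)/(5 + F) = 2*F/(5 + F))
U(1)*(0 + O) = (2*1/(5 + 1))*(0 + 1) = (2*1/6)*1 = (2*1*(⅙))*1 = (⅓)*1 = ⅓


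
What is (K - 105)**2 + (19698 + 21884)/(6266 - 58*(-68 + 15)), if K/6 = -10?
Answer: 127161541/4670 ≈ 27229.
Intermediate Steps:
K = -60 (K = 6*(-10) = -60)
(K - 105)**2 + (19698 + 21884)/(6266 - 58*(-68 + 15)) = (-60 - 105)**2 + (19698 + 21884)/(6266 - 58*(-68 + 15)) = (-165)**2 + 41582/(6266 - 58*(-53)) = 27225 + 41582/(6266 + 3074) = 27225 + 41582/9340 = 27225 + 41582*(1/9340) = 27225 + 20791/4670 = 127161541/4670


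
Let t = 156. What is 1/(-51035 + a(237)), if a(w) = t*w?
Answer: -1/14063 ≈ -7.1109e-5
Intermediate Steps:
a(w) = 156*w
1/(-51035 + a(237)) = 1/(-51035 + 156*237) = 1/(-51035 + 36972) = 1/(-14063) = -1/14063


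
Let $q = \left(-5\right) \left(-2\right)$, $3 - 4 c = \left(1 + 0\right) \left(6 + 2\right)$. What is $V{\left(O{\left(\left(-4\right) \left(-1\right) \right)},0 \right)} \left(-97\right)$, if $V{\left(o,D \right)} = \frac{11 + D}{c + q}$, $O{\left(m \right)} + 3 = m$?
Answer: $- \frac{4268}{35} \approx -121.94$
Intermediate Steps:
$O{\left(m \right)} = -3 + m$
$c = - \frac{5}{4}$ ($c = \frac{3}{4} - \frac{\left(1 + 0\right) \left(6 + 2\right)}{4} = \frac{3}{4} - \frac{1 \cdot 8}{4} = \frac{3}{4} - 2 = - \frac{5}{4} \approx -1.25$)
$q = 10$
$V{\left(o,D \right)} = \frac{44}{35} + \frac{4 D}{35}$ ($V{\left(o,D \right)} = \frac{11 + D}{- \frac{5}{4} + 10} = \frac{11 + D}{\frac{35}{4}} = \left(11 + D\right) \frac{4}{35} = \frac{44}{35} + \frac{4 D}{35}$)
$V{\left(O{\left(\left(-4\right) \left(-1\right) \right)},0 \right)} \left(-97\right) = \left(\frac{44}{35} + \frac{4}{35} \cdot 0\right) \left(-97\right) = \left(\frac{44}{35} + 0\right) \left(-97\right) = \frac{44}{35} \left(-97\right) = - \frac{4268}{35}$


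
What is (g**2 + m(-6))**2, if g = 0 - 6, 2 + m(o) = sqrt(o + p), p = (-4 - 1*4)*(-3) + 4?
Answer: (34 + sqrt(22))**2 ≈ 1496.9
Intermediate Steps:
p = 28 (p = (-4 - 4)*(-3) + 4 = -8*(-3) + 4 = 24 + 4 = 28)
m(o) = -2 + sqrt(28 + o) (m(o) = -2 + sqrt(o + 28) = -2 + sqrt(28 + o))
g = -6
(g**2 + m(-6))**2 = ((-6)**2 + (-2 + sqrt(28 - 6)))**2 = (36 + (-2 + sqrt(22)))**2 = (34 + sqrt(22))**2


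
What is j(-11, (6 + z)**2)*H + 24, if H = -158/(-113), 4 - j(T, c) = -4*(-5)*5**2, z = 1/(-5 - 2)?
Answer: -75656/113 ≈ -669.52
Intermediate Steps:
z = -1/7 (z = 1/(-7) = -1/7 ≈ -0.14286)
j(T, c) = -496 (j(T, c) = 4 - (-4*(-5))*5**2 = 4 - 20*25 = 4 - 1*500 = 4 - 500 = -496)
H = 158/113 (H = -158*(-1/113) = 158/113 ≈ 1.3982)
j(-11, (6 + z)**2)*H + 24 = -496*158/113 + 24 = -78368/113 + 24 = -75656/113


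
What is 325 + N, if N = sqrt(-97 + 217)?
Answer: 325 + 2*sqrt(30) ≈ 335.95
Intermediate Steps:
N = 2*sqrt(30) (N = sqrt(120) = 2*sqrt(30) ≈ 10.954)
325 + N = 325 + 2*sqrt(30)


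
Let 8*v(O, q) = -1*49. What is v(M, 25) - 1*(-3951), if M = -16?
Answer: 31559/8 ≈ 3944.9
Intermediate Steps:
v(O, q) = -49/8 (v(O, q) = (-1*49)/8 = (⅛)*(-49) = -49/8)
v(M, 25) - 1*(-3951) = -49/8 - 1*(-3951) = -49/8 + 3951 = 31559/8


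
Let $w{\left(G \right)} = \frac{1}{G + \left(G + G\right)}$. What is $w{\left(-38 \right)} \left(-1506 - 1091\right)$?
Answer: $\frac{2597}{114} \approx 22.781$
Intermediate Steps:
$w{\left(G \right)} = \frac{1}{3 G}$ ($w{\left(G \right)} = \frac{1}{G + 2 G} = \frac{1}{3 G}$)
$w{\left(-38 \right)} \left(-1506 - 1091\right) = \frac{1}{3 \left(-38\right)} \left(-1506 - 1091\right) = \frac{1}{3} \left(- \frac{1}{38}\right) \left(-2597\right) = \left(- \frac{1}{114}\right) \left(-2597\right) = \frac{2597}{114}$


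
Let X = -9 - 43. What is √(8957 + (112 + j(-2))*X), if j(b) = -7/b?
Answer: √2951 ≈ 54.323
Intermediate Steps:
X = -52
√(8957 + (112 + j(-2))*X) = √(8957 + (112 - 7/(-2))*(-52)) = √(8957 + (112 - 7*(-½))*(-52)) = √(8957 + (112 + 7/2)*(-52)) = √(8957 + (231/2)*(-52)) = √(8957 - 6006) = √2951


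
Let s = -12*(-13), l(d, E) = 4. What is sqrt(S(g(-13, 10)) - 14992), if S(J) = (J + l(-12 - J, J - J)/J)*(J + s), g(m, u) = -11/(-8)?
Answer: 5*I*sqrt(4435079)/88 ≈ 119.66*I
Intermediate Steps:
g(m, u) = 11/8 (g(m, u) = -11*(-1/8) = 11/8)
s = 156
S(J) = (156 + J)*(J + 4/J) (S(J) = (J + 4/J)*(J + 156) = (J + 4/J)*(156 + J) = (156 + J)*(J + 4/J))
sqrt(S(g(-13, 10)) - 14992) = sqrt((4 + (11/8)**2 + 156*(11/8) + 624/(11/8)) - 14992) = sqrt((4 + 121/64 + 429/2 + 624*(8/11)) - 14992) = sqrt((4 + 121/64 + 429/2 + 4992/11) - 14992) = sqrt(474643/704 - 14992) = sqrt(-10079725/704) = 5*I*sqrt(4435079)/88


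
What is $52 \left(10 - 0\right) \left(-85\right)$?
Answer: $-44200$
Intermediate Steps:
$52 \left(10 - 0\right) \left(-85\right) = 52 \left(10 + 0\right) \left(-85\right) = 52 \cdot 10 \left(-85\right) = 520 \left(-85\right) = -44200$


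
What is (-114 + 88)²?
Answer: 676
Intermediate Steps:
(-114 + 88)² = (-26)² = 676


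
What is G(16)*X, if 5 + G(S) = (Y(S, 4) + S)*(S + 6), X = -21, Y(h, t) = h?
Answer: -14679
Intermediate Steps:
G(S) = -5 + 2*S*(6 + S) (G(S) = -5 + (S + S)*(S + 6) = -5 + (2*S)*(6 + S) = -5 + 2*S*(6 + S))
G(16)*X = (-5 + 2*16² + 12*16)*(-21) = (-5 + 2*256 + 192)*(-21) = (-5 + 512 + 192)*(-21) = 699*(-21) = -14679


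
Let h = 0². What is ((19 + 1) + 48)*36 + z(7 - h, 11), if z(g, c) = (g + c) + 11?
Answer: 2477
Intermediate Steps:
h = 0
z(g, c) = 11 + c + g (z(g, c) = (c + g) + 11 = 11 + c + g)
((19 + 1) + 48)*36 + z(7 - h, 11) = ((19 + 1) + 48)*36 + (11 + 11 + (7 - 1*0)) = (20 + 48)*36 + (11 + 11 + (7 + 0)) = 68*36 + (11 + 11 + 7) = 2448 + 29 = 2477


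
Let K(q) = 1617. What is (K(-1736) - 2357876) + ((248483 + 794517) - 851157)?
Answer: -2164416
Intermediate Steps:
(K(-1736) - 2357876) + ((248483 + 794517) - 851157) = (1617 - 2357876) + ((248483 + 794517) - 851157) = -2356259 + (1043000 - 851157) = -2356259 + 191843 = -2164416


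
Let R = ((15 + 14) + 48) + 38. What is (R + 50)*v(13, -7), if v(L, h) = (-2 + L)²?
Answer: 19965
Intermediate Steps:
R = 115 (R = (29 + 48) + 38 = 77 + 38 = 115)
(R + 50)*v(13, -7) = (115 + 50)*(-2 + 13)² = 165*11² = 165*121 = 19965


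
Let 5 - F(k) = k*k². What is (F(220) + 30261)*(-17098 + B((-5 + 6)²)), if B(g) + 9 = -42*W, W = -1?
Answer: 181191630710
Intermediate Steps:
F(k) = 5 - k³ (F(k) = 5 - k*k² = 5 - k³)
B(g) = 33 (B(g) = -9 - 42*(-1) = -9 + 42 = 33)
(F(220) + 30261)*(-17098 + B((-5 + 6)²)) = ((5 - 1*220³) + 30261)*(-17098 + 33) = ((5 - 1*10648000) + 30261)*(-17065) = ((5 - 10648000) + 30261)*(-17065) = (-10647995 + 30261)*(-17065) = -10617734*(-17065) = 181191630710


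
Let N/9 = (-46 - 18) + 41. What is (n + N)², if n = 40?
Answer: 27889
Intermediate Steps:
N = -207 (N = 9*((-46 - 18) + 41) = 9*(-64 + 41) = 9*(-23) = -207)
(n + N)² = (40 - 207)² = (-167)² = 27889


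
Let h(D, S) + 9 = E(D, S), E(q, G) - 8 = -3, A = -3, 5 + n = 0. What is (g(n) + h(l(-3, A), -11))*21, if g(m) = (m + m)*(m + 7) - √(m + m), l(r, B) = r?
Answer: -504 - 21*I*√10 ≈ -504.0 - 66.408*I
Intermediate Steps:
n = -5 (n = -5 + 0 = -5)
E(q, G) = 5 (E(q, G) = 8 - 3 = 5)
h(D, S) = -4 (h(D, S) = -9 + 5 = -4)
g(m) = -√2*√m + 2*m*(7 + m) (g(m) = (2*m)*(7 + m) - √(2*m) = 2*m*(7 + m) - √2*√m = -√2*√m + 2*m*(7 + m))
(g(n) + h(l(-3, A), -11))*21 = ((2*(-5)² + 14*(-5) - √2*√(-5)) - 4)*21 = ((2*25 - 70 - √2*I*√5) - 4)*21 = ((50 - 70 - I*√10) - 4)*21 = ((-20 - I*√10) - 4)*21 = (-24 - I*√10)*21 = -504 - 21*I*√10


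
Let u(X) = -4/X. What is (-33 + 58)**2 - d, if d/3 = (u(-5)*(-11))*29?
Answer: 6953/5 ≈ 1390.6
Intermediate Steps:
d = -3828/5 (d = 3*((-4/(-5)*(-11))*29) = 3*((-4*(-1/5)*(-11))*29) = 3*(((4/5)*(-11))*29) = 3*(-44/5*29) = 3*(-1276/5) = -3828/5 ≈ -765.60)
(-33 + 58)**2 - d = (-33 + 58)**2 - 1*(-3828/5) = 25**2 + 3828/5 = 625 + 3828/5 = 6953/5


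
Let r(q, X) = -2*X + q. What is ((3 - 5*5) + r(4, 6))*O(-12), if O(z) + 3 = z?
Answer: 450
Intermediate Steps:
O(z) = -3 + z
r(q, X) = q - 2*X
((3 - 5*5) + r(4, 6))*O(-12) = ((3 - 5*5) + (4 - 2*6))*(-3 - 12) = ((3 - 25) + (4 - 12))*(-15) = (-22 - 8)*(-15) = -30*(-15) = 450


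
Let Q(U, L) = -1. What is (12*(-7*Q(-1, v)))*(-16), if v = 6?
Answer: -1344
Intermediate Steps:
(12*(-7*Q(-1, v)))*(-16) = (12*(-7*(-1)))*(-16) = (12*7)*(-16) = 84*(-16) = -1344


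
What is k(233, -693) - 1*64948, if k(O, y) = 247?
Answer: -64701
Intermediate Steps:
k(233, -693) - 1*64948 = 247 - 1*64948 = 247 - 64948 = -64701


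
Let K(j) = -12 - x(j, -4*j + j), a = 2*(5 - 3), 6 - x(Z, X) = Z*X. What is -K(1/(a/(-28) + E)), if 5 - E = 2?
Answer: 7347/400 ≈ 18.367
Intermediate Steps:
E = 3 (E = 5 - 1*2 = 5 - 2 = 3)
x(Z, X) = 6 - X*Z (x(Z, X) = 6 - Z*X = 6 - X*Z)
a = 4 (a = 2*2 = 4)
K(j) = -18 - 3*j² (K(j) = -12 - (6 - (-4*j + j)*j) = -12 - (6 - (-3*j)*j) = -12 - (6 + 3*j²) = -12 + (-6 - 3*j²) = -18 - 3*j²)
-K(1/(a/(-28) + E)) = -(-18 - 3/(4/(-28) + 3)²) = -(-18 - 3/(4*(-1/28) + 3)²) = -(-18 - 3/(-⅐ + 3)²) = -(-18 - 3*(1/(20/7))²) = -(-18 - 3*(7/20)²) = -(-18 - 3*49/400) = -(-18 - 147/400) = -1*(-7347/400) = 7347/400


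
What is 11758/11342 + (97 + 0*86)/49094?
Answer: 289173713/278412074 ≈ 1.0387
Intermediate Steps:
11758/11342 + (97 + 0*86)/49094 = 11758*(1/11342) + (97 + 0)*(1/49094) = 5879/5671 + 97*(1/49094) = 5879/5671 + 97/49094 = 289173713/278412074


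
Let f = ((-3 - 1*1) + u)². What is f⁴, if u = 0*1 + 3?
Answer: 1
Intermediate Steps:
u = 3 (u = 0 + 3 = 3)
f = 1 (f = ((-3 - 1*1) + 3)² = ((-3 - 1) + 3)² = (-4 + 3)² = (-1)² = 1)
f⁴ = 1⁴ = 1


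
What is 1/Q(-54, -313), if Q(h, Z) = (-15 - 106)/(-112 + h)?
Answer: 166/121 ≈ 1.3719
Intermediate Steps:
Q(h, Z) = -121/(-112 + h)
1/Q(-54, -313) = 1/(-121/(-112 - 54)) = 1/(-121/(-166)) = 1/(-121*(-1/166)) = 1/(121/166) = 166/121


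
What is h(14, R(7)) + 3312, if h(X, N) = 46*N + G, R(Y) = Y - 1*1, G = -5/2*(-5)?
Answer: 7201/2 ≈ 3600.5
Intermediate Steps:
G = 25/2 (G = -5*½*(-5) = -5/2*(-5) = 25/2 ≈ 12.500)
R(Y) = -1 + Y (R(Y) = Y - 1 = -1 + Y)
h(X, N) = 25/2 + 46*N (h(X, N) = 46*N + 25/2 = 25/2 + 46*N)
h(14, R(7)) + 3312 = (25/2 + 46*(-1 + 7)) + 3312 = (25/2 + 46*6) + 3312 = (25/2 + 276) + 3312 = 577/2 + 3312 = 7201/2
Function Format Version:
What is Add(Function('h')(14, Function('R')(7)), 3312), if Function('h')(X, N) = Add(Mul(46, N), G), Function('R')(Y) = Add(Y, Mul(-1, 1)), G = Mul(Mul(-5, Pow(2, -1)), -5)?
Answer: Rational(7201, 2) ≈ 3600.5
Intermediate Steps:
G = Rational(25, 2) (G = Mul(Mul(-5, Rational(1, 2)), -5) = Mul(Rational(-5, 2), -5) = Rational(25, 2) ≈ 12.500)
Function('R')(Y) = Add(-1, Y) (Function('R')(Y) = Add(Y, -1) = Add(-1, Y))
Function('h')(X, N) = Add(Rational(25, 2), Mul(46, N)) (Function('h')(X, N) = Add(Mul(46, N), Rational(25, 2)) = Add(Rational(25, 2), Mul(46, N)))
Add(Function('h')(14, Function('R')(7)), 3312) = Add(Add(Rational(25, 2), Mul(46, Add(-1, 7))), 3312) = Add(Add(Rational(25, 2), Mul(46, 6)), 3312) = Add(Add(Rational(25, 2), 276), 3312) = Add(Rational(577, 2), 3312) = Rational(7201, 2)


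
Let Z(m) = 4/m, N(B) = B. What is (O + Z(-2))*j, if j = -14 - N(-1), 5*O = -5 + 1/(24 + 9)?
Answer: 6422/165 ≈ 38.921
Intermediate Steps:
O = -164/165 (O = (-5 + 1/(24 + 9))/5 = (-5 + 1/33)/5 = (⅕)*(-164/33) = -164/165 ≈ -0.99394)
j = -13 (j = -14 - 1*(-1) = -14 + 1 = -13)
(O + Z(-2))*j = (-164/165 + 4/(-2))*(-13) = (-164/165 + 4*(-½))*(-13) = (-164/165 - 2)*(-13) = -494/165*(-13) = 6422/165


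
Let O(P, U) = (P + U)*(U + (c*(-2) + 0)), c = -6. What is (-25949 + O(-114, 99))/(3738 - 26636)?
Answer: 13807/11449 ≈ 1.2060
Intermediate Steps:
O(P, U) = (12 + U)*(P + U) (O(P, U) = (P + U)*(U + (-6*(-2) + 0)) = (P + U)*(U + (12 + 0)) = (P + U)*(U + 12) = (P + U)*(12 + U) = (12 + U)*(P + U))
(-25949 + O(-114, 99))/(3738 - 26636) = (-25949 + (99² + 12*(-114) + 12*99 - 114*99))/(3738 - 26636) = (-25949 + (9801 - 1368 + 1188 - 11286))/(-22898) = (-25949 - 1665)*(-1/22898) = -27614*(-1/22898) = 13807/11449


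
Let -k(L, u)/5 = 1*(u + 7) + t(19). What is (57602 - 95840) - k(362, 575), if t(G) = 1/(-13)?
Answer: -459269/13 ≈ -35328.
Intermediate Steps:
t(G) = -1/13
k(L, u) = -450/13 - 5*u (k(L, u) = -5*(1*(u + 7) - 1/13) = -5*(1*(7 + u) - 1/13) = -5*((7 + u) - 1/13) = -5*(90/13 + u) = -450/13 - 5*u)
(57602 - 95840) - k(362, 575) = (57602 - 95840) - (-450/13 - 5*575) = -38238 - (-450/13 - 2875) = -38238 - 1*(-37825/13) = -38238 + 37825/13 = -459269/13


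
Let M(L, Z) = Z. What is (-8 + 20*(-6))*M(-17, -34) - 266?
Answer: 4086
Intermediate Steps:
(-8 + 20*(-6))*M(-17, -34) - 266 = (-8 + 20*(-6))*(-34) - 266 = (-8 - 120)*(-34) - 266 = -128*(-34) - 266 = 4352 - 266 = 4086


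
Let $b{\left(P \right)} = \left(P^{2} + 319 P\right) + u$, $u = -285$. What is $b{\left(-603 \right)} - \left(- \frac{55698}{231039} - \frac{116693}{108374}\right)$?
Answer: $\frac{1426936947525247}{8346206862} \approx 1.7097 \cdot 10^{5}$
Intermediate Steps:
$b{\left(P \right)} = -285 + P^{2} + 319 P$ ($b{\left(P \right)} = \left(P^{2} + 319 P\right) - 285 = -285 + P^{2} + 319 P$)
$b{\left(-603 \right)} - \left(- \frac{55698}{231039} - \frac{116693}{108374}\right) = \left(-285 + \left(-603\right)^{2} + 319 \left(-603\right)\right) - \left(- \frac{55698}{231039} - \frac{116693}{108374}\right) = \left(-285 + 363609 - 192357\right) - \left(\left(-55698\right) \frac{1}{231039} - \frac{116693}{108374}\right) = 170967 - \left(- \frac{18566}{77013} - \frac{116693}{108374}\right) = 170967 - - \frac{10998949693}{8346206862} = 170967 + \frac{10998949693}{8346206862} = \frac{1426936947525247}{8346206862}$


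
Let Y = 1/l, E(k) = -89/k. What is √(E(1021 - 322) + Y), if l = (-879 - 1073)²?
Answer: 17*I*√820215687/1364448 ≈ 0.35683*I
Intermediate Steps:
l = 3810304 (l = (-1952)² = 3810304)
Y = 1/3810304 ≈ 2.6245e-7
√(E(1021 - 322) + Y) = √(-89/(1021 - 322) + 1/3810304) = √(-89/699 + 1/3810304) = √(-339116357/2663402496) = 17*I*√820215687/1364448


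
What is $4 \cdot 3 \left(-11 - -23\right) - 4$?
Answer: $140$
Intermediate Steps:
$4 \cdot 3 \left(-11 - -23\right) - 4 = 12 \left(-11 + 23\right) - 4 = 12 \cdot 12 - 4 = 144 - 4 = 140$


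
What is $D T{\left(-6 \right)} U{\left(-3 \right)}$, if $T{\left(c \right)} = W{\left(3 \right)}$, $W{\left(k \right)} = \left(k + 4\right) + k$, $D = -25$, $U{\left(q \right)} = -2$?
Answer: $500$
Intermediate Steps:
$W{\left(k \right)} = 4 + 2 k$ ($W{\left(k \right)} = \left(4 + k\right) + k = 4 + 2 k$)
$T{\left(c \right)} = 10$ ($T{\left(c \right)} = 4 + 2 \cdot 3 = 4 + 6 = 10$)
$D T{\left(-6 \right)} U{\left(-3 \right)} = \left(-25\right) 10 \left(-2\right) = \left(-250\right) \left(-2\right) = 500$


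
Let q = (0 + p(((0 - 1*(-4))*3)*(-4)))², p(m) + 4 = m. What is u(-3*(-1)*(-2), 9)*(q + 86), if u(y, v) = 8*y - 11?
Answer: -164610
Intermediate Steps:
p(m) = -4 + m
q = 2704 (q = (0 + (-4 + ((0 - 1*(-4))*3)*(-4)))² = (0 + (-4 + ((0 + 4)*3)*(-4)))² = (0 + (-4 + (4*3)*(-4)))² = (0 + (-4 + 12*(-4)))² = (0 + (-4 - 48))² = (0 - 52)² = (-52)² = 2704)
u(y, v) = -11 + 8*y
u(-3*(-1)*(-2), 9)*(q + 86) = (-11 + 8*(-3*(-1)*(-2)))*(2704 + 86) = (-11 + 8*(3*(-2)))*2790 = (-11 + 8*(-6))*2790 = (-11 - 48)*2790 = -59*2790 = -164610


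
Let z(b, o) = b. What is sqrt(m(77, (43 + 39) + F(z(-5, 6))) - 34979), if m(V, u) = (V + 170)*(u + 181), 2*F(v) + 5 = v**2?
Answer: 2*sqrt(8113) ≈ 180.14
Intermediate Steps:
F(v) = -5/2 + v**2/2
m(V, u) = (170 + V)*(181 + u)
sqrt(m(77, (43 + 39) + F(z(-5, 6))) - 34979) = sqrt((30770 + 170*((43 + 39) + (-5/2 + (1/2)*(-5)**2)) + 181*77 + 77*((43 + 39) + (-5/2 + (1/2)*(-5)**2))) - 34979) = sqrt((30770 + 170*(82 + (-5/2 + (1/2)*25)) + 13937 + 77*(82 + (-5/2 + (1/2)*25))) - 34979) = sqrt((30770 + 170*(82 + (-5/2 + 25/2)) + 13937 + 77*(82 + (-5/2 + 25/2))) - 34979) = sqrt((30770 + 170*(82 + 10) + 13937 + 77*(82 + 10)) - 34979) = sqrt((30770 + 170*92 + 13937 + 77*92) - 34979) = sqrt((30770 + 15640 + 13937 + 7084) - 34979) = sqrt(67431 - 34979) = sqrt(32452) = 2*sqrt(8113)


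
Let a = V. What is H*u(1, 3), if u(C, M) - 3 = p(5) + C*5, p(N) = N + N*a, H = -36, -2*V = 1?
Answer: -378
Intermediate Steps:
V = -1/2 (V = -1/2*1 = -1/2 ≈ -0.50000)
a = -1/2 ≈ -0.50000
p(N) = N/2 (p(N) = N + N*(-1/2) = N - N/2 = N/2)
u(C, M) = 11/2 + 5*C (u(C, M) = 3 + ((1/2)*5 + C*5) = 3 + (5/2 + 5*C) = 11/2 + 5*C)
H*u(1, 3) = -36*(11/2 + 5*1) = -36*(11/2 + 5) = -36*21/2 = -378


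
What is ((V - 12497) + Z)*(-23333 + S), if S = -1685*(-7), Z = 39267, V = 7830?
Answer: -399214800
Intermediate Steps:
S = 11795
((V - 12497) + Z)*(-23333 + S) = ((7830 - 12497) + 39267)*(-23333 + 11795) = (-4667 + 39267)*(-11538) = 34600*(-11538) = -399214800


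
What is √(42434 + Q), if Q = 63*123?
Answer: √50183 ≈ 224.02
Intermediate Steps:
Q = 7749
√(42434 + Q) = √(42434 + 7749) = √50183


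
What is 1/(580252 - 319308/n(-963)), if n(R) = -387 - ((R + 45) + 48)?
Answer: 161/93314136 ≈ 1.7254e-6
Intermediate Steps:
n(R) = -480 - R (n(R) = -387 - ((45 + R) + 48) = -387 - (93 + R) = -387 + (-93 - R) = -480 - R)
1/(580252 - 319308/n(-963)) = 1/(580252 - 319308/(-480 - 1*(-963))) = 1/(580252 - 319308/(-480 + 963)) = 1/(580252 - 319308/483) = 1/(580252 - 319308*1/483) = 1/(580252 - 106436/161) = 1/(93314136/161) = 161/93314136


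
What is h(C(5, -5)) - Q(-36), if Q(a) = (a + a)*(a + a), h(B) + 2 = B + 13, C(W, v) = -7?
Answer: -5180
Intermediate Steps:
h(B) = 11 + B (h(B) = -2 + (B + 13) = -2 + (13 + B) = 11 + B)
Q(a) = 4*a**2 (Q(a) = (2*a)*(2*a) = 4*a**2)
h(C(5, -5)) - Q(-36) = (11 - 7) - 4*(-36)**2 = 4 - 4*1296 = 4 - 1*5184 = 4 - 5184 = -5180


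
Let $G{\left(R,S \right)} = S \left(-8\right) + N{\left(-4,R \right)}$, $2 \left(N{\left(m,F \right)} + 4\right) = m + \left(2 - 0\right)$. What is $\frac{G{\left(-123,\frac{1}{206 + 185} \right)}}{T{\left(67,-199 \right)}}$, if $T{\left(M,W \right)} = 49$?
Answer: $- \frac{1963}{19159} \approx -0.10246$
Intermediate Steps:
$N{\left(m,F \right)} = -3 + \frac{m}{2}$ ($N{\left(m,F \right)} = -4 + \frac{m + \left(2 - 0\right)}{2} = -4 + \frac{m + \left(2 + 0\right)}{2} = -4 + \frac{m + 2}{2} = -4 + \frac{2 + m}{2} = -4 + \left(1 + \frac{m}{2}\right) = -3 + \frac{m}{2}$)
$G{\left(R,S \right)} = -5 - 8 S$ ($G{\left(R,S \right)} = S \left(-8\right) + \left(-3 + \frac{1}{2} \left(-4\right)\right) = - 8 S - 5 = -5 - 8 S$)
$\frac{G{\left(-123,\frac{1}{206 + 185} \right)}}{T{\left(67,-199 \right)}} = \frac{-5 - \frac{8}{206 + 185}}{49} = \left(-5 - \frac{8}{391}\right) \frac{1}{49} = \left(- \frac{1963}{391}\right) \frac{1}{49} = - \frac{1963}{19159}$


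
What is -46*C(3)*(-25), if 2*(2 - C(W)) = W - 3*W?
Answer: 5750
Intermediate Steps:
C(W) = 2 + W (C(W) = 2 - (W - 3*W)/2 = 2 - (-1)*W = 2 + W)
-46*C(3)*(-25) = -46*(2 + 3)*(-25) = -46*5*(-25) = -230*(-25) = 5750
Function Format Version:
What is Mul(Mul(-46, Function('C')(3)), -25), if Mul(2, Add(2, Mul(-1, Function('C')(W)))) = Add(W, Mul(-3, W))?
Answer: 5750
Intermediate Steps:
Function('C')(W) = Add(2, W) (Function('C')(W) = Add(2, Mul(Rational(-1, 2), Add(W, Mul(-3, W)))) = Add(2, Mul(Rational(-1, 2), Mul(-2, W))) = Add(2, W))
Mul(Mul(-46, Function('C')(3)), -25) = Mul(Mul(-46, Add(2, 3)), -25) = Mul(Mul(-46, 5), -25) = Mul(-230, -25) = 5750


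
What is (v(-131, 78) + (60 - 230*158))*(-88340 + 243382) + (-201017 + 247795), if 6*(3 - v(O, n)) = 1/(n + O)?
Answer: -894281407583/159 ≈ -5.6244e+9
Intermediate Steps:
v(O, n) = 3 - 1/(6*(O + n)) (v(O, n) = 3 - 1/(6*(n + O)) = 3 - 1/(6*(O + n)))
(v(-131, 78) + (60 - 230*158))*(-88340 + 243382) + (-201017 + 247795) = ((-⅙ + 3*(-131) + 3*78)/(-131 + 78) + (60 - 230*158))*(-88340 + 243382) + (-201017 + 247795) = ((-⅙ - 393 + 234)/(-53) + (60 - 36340))*155042 + 46778 = (-1/53*(-955/6) - 36280)*155042 + 46778 = (955/318 - 36280)*155042 + 46778 = -11536085/318*155042 + 46778 = -894288845285/159 + 46778 = -894281407583/159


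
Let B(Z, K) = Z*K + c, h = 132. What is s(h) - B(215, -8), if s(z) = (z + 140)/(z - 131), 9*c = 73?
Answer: 17855/9 ≈ 1983.9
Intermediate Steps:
c = 73/9 (c = (1/9)*73 = 73/9 ≈ 8.1111)
B(Z, K) = 73/9 + K*Z (B(Z, K) = Z*K + 73/9 = K*Z + 73/9 = 73/9 + K*Z)
s(z) = (140 + z)/(-131 + z)
s(h) - B(215, -8) = (140 + 132)/(-131 + 132) - (73/9 - 8*215) = 272/1 - (73/9 - 1720) = 1*272 - 1*(-15407/9) = 272 + 15407/9 = 17855/9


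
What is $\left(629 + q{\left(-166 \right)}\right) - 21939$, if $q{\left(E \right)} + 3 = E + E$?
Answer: $-21645$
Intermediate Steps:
$q{\left(E \right)} = -3 + 2 E$ ($q{\left(E \right)} = -3 + \left(E + E\right) = -3 + 2 E$)
$\left(629 + q{\left(-166 \right)}\right) - 21939 = \left(629 + \left(-3 + 2 \left(-166\right)\right)\right) - 21939 = \left(629 - 335\right) - 21939 = 294 - 21939 = -21645$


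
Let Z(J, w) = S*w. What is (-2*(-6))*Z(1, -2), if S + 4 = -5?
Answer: 216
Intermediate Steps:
S = -9 (S = -4 - 5 = -9)
Z(J, w) = -9*w
(-2*(-6))*Z(1, -2) = (-2*(-6))*(-9*(-2)) = 12*18 = 216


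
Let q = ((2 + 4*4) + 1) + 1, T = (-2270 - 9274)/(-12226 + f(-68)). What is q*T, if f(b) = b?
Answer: 38480/2049 ≈ 18.780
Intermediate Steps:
T = 1924/2049 (T = (-2270 - 9274)/(-12226 - 68) = -11544/(-12294) = -11544*(-1/12294) = 1924/2049 ≈ 0.93899)
q = 20 (q = ((2 + 16) + 1) + 1 = (18 + 1) + 1 = 19 + 1 = 20)
q*T = 20*(1924/2049) = 38480/2049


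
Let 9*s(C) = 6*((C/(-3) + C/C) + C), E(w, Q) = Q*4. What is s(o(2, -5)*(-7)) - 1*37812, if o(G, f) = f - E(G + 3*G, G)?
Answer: -339938/9 ≈ -37771.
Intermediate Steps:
E(w, Q) = 4*Q
o(G, f) = f - 4*G
s(C) = ⅔ + 4*C/9 (s(C) = (6*((C/(-3) + C/C) + C))/9 = (6*((C*(-⅓) + 1) + C))/9 = (6*((-C/3 + 1) + C))/9 = (6*((1 - C/3) + C))/9 = (6*(1 + 2*C/3))/9 = (6 + 4*C)/9 = ⅔ + 4*C/9)
s(o(2, -5)*(-7)) - 1*37812 = (⅔ + 4*((-5 - 4*2)*(-7))/9) - 1*37812 = (⅔ + 4*((-5 - 8)*(-7))/9) - 37812 = (⅔ + 4*(-13*(-7))/9) - 37812 = (⅔ + (4/9)*91) - 37812 = (⅔ + 364/9) - 37812 = 370/9 - 37812 = -339938/9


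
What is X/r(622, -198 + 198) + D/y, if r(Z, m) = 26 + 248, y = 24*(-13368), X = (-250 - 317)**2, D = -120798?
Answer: 2866029375/2441888 ≈ 1173.7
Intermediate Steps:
X = 321489 (X = (-567)**2 = 321489)
y = -320832
r(Z, m) = 274
X/r(622, -198 + 198) + D/y = 321489/274 - 120798/(-320832) = 321489*(1/274) - 120798*(-1/320832) = 321489/274 + 6711/17824 = 2866029375/2441888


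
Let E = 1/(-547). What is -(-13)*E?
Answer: -13/547 ≈ -0.023766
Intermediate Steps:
E = -1/547 ≈ -0.0018282
-(-13)*E = -(-13)*(-1)/547 = -1*13/547 = -13/547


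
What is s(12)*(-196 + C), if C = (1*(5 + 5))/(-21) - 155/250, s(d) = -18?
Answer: 620853/175 ≈ 3547.7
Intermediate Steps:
C = -1151/1050 (C = (1*10)*(-1/21) - 155*1/250 = 10*(-1/21) - 31/50 = -10/21 - 31/50 = -1151/1050 ≈ -1.0962)
s(12)*(-196 + C) = -18*(-196 - 1151/1050) = -18*(-206951/1050) = 620853/175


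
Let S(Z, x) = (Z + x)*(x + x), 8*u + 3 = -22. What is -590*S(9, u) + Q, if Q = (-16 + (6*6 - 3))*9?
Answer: 349073/16 ≈ 21817.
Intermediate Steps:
u = -25/8 (u = -3/8 + (⅛)*(-22) = -3/8 - 11/4 = -25/8 ≈ -3.1250)
S(Z, x) = 2*x*(Z + x) (S(Z, x) = (Z + x)*(2*x) = 2*x*(Z + x))
Q = 153 (Q = (-16 + (36 - 3))*9 = (-16 + 33)*9 = 17*9 = 153)
-590*S(9, u) + Q = -1180*(-25)*(9 - 25/8)/8 + 153 = -1180*(-25)*47/(8*8) + 153 = -590*(-1175/32) + 153 = 346625/16 + 153 = 349073/16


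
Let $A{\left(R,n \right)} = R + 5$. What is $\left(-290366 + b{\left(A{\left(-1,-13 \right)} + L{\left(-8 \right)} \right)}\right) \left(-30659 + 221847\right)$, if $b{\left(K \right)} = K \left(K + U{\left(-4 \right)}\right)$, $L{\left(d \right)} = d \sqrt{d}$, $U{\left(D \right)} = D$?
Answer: $-55612383064 - 12236032 i \sqrt{2} \approx -5.5612 \cdot 10^{10} - 1.7304 \cdot 10^{7} i$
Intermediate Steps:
$A{\left(R,n \right)} = 5 + R$
$L{\left(d \right)} = d^{\frac{3}{2}}$
$b{\left(K \right)} = K \left(-4 + K\right)$ ($b{\left(K \right)} = K \left(K - 4\right) = K \left(-4 + K\right)$)
$\left(-290366 + b{\left(A{\left(-1,-13 \right)} + L{\left(-8 \right)} \right)}\right) \left(-30659 + 221847\right) = \left(-290366 + \left(\left(5 - 1\right) + \left(-8\right)^{\frac{3}{2}}\right) \left(-4 + \left(\left(5 - 1\right) + \left(-8\right)^{\frac{3}{2}}\right)\right)\right) \left(-30659 + 221847\right) = \left(-290366 + \left(4 - 16 i \sqrt{2}\right) \left(-4 + \left(4 - 16 i \sqrt{2}\right)\right)\right) 191188 = \left(-290366 + \left(4 - 16 i \sqrt{2}\right) \left(- 16 i \sqrt{2}\right)\right) 191188 = \left(-290366 - 16 i \sqrt{2} \left(4 - 16 i \sqrt{2}\right)\right) 191188 = -55514494808 - 3059008 i \sqrt{2} \left(4 - 16 i \sqrt{2}\right)$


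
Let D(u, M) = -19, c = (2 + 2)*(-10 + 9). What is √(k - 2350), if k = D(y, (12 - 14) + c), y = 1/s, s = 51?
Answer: I*√2369 ≈ 48.672*I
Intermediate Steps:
y = 1/51 ≈ 0.019608
c = -4 (c = 4*(-1) = -4)
k = -19
√(k - 2350) = √(-19 - 2350) = √(-2369) = I*√2369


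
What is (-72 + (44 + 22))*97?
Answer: -582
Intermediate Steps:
(-72 + (44 + 22))*97 = (-72 + 66)*97 = -6*97 = -582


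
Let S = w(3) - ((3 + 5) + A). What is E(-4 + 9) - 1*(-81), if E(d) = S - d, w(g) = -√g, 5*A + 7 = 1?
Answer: 346/5 - √3 ≈ 67.468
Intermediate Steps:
A = -6/5 (A = -7/5 + (⅕)*1 = -7/5 + ⅕ = -6/5 ≈ -1.2000)
S = -34/5 - √3 (S = -√3 - ((3 + 5) - 6/5) = -√3 - (8 - 6/5) = -√3 - 1*34/5 = -√3 - 34/5 = -34/5 - √3 ≈ -8.5320)
E(d) = -34/5 - d - √3 (E(d) = (-34/5 - √3) - d = -34/5 - d - √3)
E(-4 + 9) - 1*(-81) = (-34/5 - (-4 + 9) - √3) - 1*(-81) = (-34/5 - 1*5 - √3) + 81 = (-34/5 - 5 - √3) + 81 = (-59/5 - √3) + 81 = 346/5 - √3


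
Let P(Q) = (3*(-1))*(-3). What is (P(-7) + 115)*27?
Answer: 3348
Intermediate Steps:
P(Q) = 9 (P(Q) = -3*(-3) = 9)
(P(-7) + 115)*27 = (9 + 115)*27 = 124*27 = 3348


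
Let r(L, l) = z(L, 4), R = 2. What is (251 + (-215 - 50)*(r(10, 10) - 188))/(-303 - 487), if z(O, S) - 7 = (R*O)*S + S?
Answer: -12978/395 ≈ -32.856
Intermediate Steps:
z(O, S) = 7 + S + 2*O*S (z(O, S) = 7 + ((2*O)*S + S) = 7 + (2*O*S + S) = 7 + (S + 2*O*S) = 7 + S + 2*O*S)
r(L, l) = 11 + 8*L (r(L, l) = 7 + 4 + 2*L*4 = 7 + 4 + 8*L = 11 + 8*L)
(251 + (-215 - 50)*(r(10, 10) - 188))/(-303 - 487) = (251 + (-215 - 50)*((11 + 8*10) - 188))/(-303 - 487) = (251 - 265*((11 + 80) - 188))/(-790) = (251 - 265*(91 - 188))*(-1/790) = (251 - 265*(-97))*(-1/790) = (251 + 25705)*(-1/790) = 25956*(-1/790) = -12978/395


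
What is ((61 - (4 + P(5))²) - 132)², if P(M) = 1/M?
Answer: 4910656/625 ≈ 7857.0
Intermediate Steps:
P(M) = 1/M
((61 - (4 + P(5))²) - 132)² = ((61 - (4 + 1/5)²) - 132)² = ((61 - (4 + ⅕)²) - 132)² = ((61 - (21/5)²) - 132)² = ((61 - 1*441/25) - 132)² = ((61 - 441/25) - 132)² = (1084/25 - 132)² = (-2216/25)² = 4910656/625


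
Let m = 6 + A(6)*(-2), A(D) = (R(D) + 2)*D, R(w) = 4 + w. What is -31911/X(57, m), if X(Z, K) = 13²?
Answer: -31911/169 ≈ -188.82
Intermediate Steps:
A(D) = D*(6 + D) (A(D) = ((4 + D) + 2)*D = (6 + D)*D = D*(6 + D))
m = -138 (m = 6 + (6*(6 + 6))*(-2) = 6 + (6*12)*(-2) = 6 + 72*(-2) = 6 - 144 = -138)
X(Z, K) = 169
-31911/X(57, m) = -31911/169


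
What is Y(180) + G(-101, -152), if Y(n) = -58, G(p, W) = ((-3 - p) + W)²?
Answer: 2858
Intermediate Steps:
G(p, W) = (-3 + W - p)²
Y(180) + G(-101, -152) = -58 + (3 - 101 - 1*(-152))² = -58 + (3 - 101 + 152)² = -58 + 54² = -58 + 2916 = 2858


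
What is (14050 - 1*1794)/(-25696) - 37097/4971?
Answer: -31692784/3991713 ≈ -7.9396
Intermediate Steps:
(14050 - 1*1794)/(-25696) - 37097/4971 = (14050 - 1794)*(-1/25696) - 37097*1/4971 = 12256*(-1/25696) - 37097/4971 = -383/803 - 37097/4971 = -31692784/3991713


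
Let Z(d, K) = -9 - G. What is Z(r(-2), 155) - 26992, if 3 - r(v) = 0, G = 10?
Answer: -27011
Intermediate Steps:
r(v) = 3 (r(v) = 3 - 1*0 = 3 + 0 = 3)
Z(d, K) = -19 (Z(d, K) = -9 - 1*10 = -9 - 10 = -19)
Z(r(-2), 155) - 26992 = -19 - 26992 = -27011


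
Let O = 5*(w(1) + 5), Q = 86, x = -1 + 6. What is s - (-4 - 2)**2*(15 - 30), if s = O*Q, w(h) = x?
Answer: 4840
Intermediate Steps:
x = 5
w(h) = 5
O = 50 (O = 5*(5 + 5) = 5*10 = 50)
s = 4300 (s = 50*86 = 4300)
s - (-4 - 2)**2*(15 - 30) = 4300 - (-4 - 2)**2*(15 - 30) = 4300 - (-6)**2*(-15) = 4300 - 36*(-15) = 4300 - 1*(-540) = 4300 + 540 = 4840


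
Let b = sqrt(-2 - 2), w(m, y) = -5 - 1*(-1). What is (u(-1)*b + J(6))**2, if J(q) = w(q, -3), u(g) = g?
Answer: 12 + 16*I ≈ 12.0 + 16.0*I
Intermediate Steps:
w(m, y) = -4 (w(m, y) = -5 + 1 = -4)
J(q) = -4
b = 2*I (b = sqrt(-4) = 2*I ≈ 2.0*I)
(u(-1)*b + J(6))**2 = (-2*I - 4)**2 = (-4 - 2*I)**2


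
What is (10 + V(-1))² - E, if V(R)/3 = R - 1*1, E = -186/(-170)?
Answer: 1267/85 ≈ 14.906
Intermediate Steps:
E = 93/85 (E = -186*(-1/170) = 93/85 ≈ 1.0941)
V(R) = -3 + 3*R (V(R) = 3*(R - 1*1) = 3*(R - 1) = 3*(-1 + R) = -3 + 3*R)
(10 + V(-1))² - E = (10 + (-3 + 3*(-1)))² - 1*93/85 = (10 + (-3 - 3))² - 93/85 = (10 - 6)² - 93/85 = 4² - 93/85 = 16 - 93/85 = 1267/85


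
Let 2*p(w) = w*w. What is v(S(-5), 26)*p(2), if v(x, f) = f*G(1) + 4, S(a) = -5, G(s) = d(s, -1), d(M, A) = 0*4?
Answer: 8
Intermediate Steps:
d(M, A) = 0
G(s) = 0
p(w) = w²/2 (p(w) = (w*w)/2 = w²/2)
v(x, f) = 4 (v(x, f) = f*0 + 4 = 0 + 4 = 4)
v(S(-5), 26)*p(2) = 4*((½)*2²) = 4*((½)*4) = 4*2 = 8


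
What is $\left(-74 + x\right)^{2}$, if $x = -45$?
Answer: $14161$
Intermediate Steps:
$\left(-74 + x\right)^{2} = \left(-74 - 45\right)^{2} = \left(-119\right)^{2} = 14161$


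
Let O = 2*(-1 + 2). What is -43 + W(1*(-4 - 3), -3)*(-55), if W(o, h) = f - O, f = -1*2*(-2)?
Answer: -153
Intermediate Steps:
f = 4 (f = -2*(-2) = 4)
O = 2 (O = 2*1 = 2)
W(o, h) = 2 (W(o, h) = 4 - 1*2 = 4 - 2 = 2)
-43 + W(1*(-4 - 3), -3)*(-55) = -43 + 2*(-55) = -43 - 110 = -153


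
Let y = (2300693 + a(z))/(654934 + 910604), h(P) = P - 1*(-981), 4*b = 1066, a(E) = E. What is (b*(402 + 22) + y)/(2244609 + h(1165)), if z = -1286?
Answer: 11793455417/234492021946 ≈ 0.050294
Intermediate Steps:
b = 533/2 (b = (¼)*1066 = 533/2 ≈ 266.50)
h(P) = 981 + P (h(P) = P + 981 = 981 + P)
y = 766469/521846 (y = (2300693 - 1286)/(654934 + 910604) = 2299407/1565538 = 2299407*(1/1565538) = 766469/521846 ≈ 1.4688)
(b*(402 + 22) + y)/(2244609 + h(1165)) = (533*(402 + 22)/2 + 766469/521846)/(2244609 + (981 + 1165)) = ((533/2)*424 + 766469/521846)/(2244609 + 2146) = (112996 + 766469/521846)/2246755 = (58967277085/521846)*(1/2246755) = 11793455417/234492021946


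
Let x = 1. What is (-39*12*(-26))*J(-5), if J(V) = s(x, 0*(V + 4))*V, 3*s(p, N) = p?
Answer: -20280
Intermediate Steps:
s(p, N) = p/3
J(V) = V/3 (J(V) = ((1/3)*1)*V = V/3)
(-39*12*(-26))*J(-5) = (-39*12*(-26))*((1/3)*(-5)) = -468*(-26)*(-5/3) = 12168*(-5/3) = -20280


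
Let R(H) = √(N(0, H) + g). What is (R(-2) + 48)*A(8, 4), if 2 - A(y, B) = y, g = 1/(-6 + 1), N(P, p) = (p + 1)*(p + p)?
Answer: -288 - 6*√95/5 ≈ -299.70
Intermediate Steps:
N(P, p) = 2*p*(1 + p) (N(P, p) = (1 + p)*(2*p) = 2*p*(1 + p))
g = -⅕ (g = 1/(-5) = -⅕ ≈ -0.20000)
A(y, B) = 2 - y
R(H) = √(-⅕ + 2*H*(1 + H)) (R(H) = √(2*H*(1 + H) - ⅕) = √(-⅕ + 2*H*(1 + H)))
(R(-2) + 48)*A(8, 4) = (√5*√(-1 + 10*(-2)*(1 - 2))/5 + 48)*(2 - 1*8) = (√5*√(-1 + 10*(-2)*(-1))/5 + 48)*(2 - 8) = (√5*√(-1 + 20)/5 + 48)*(-6) = (√5*√19/5 + 48)*(-6) = (√95/5 + 48)*(-6) = (48 + √95/5)*(-6) = -288 - 6*√95/5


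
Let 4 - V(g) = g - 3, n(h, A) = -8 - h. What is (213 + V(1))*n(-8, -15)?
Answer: 0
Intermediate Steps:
V(g) = 7 - g (V(g) = 4 - (g - 3) = 4 - (-3 + g) = 4 + (3 - g) = 7 - g)
(213 + V(1))*n(-8, -15) = (213 + (7 - 1*1))*(-8 - 1*(-8)) = (213 + (7 - 1))*(-8 + 8) = (213 + 6)*0 = 219*0 = 0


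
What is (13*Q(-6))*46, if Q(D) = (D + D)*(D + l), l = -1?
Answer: 50232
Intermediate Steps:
Q(D) = 2*D*(-1 + D) (Q(D) = (D + D)*(D - 1) = (2*D)*(-1 + D) = 2*D*(-1 + D))
(13*Q(-6))*46 = (13*(2*(-6)*(-1 - 6)))*46 = (13*(2*(-6)*(-7)))*46 = (13*84)*46 = 1092*46 = 50232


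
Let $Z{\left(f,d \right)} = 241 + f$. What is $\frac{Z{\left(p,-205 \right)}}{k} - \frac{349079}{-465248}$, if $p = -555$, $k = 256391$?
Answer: $\frac{89354626017}{119285399968} \approx 0.74908$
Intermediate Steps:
$\frac{Z{\left(p,-205 \right)}}{k} - \frac{349079}{-465248} = \frac{241 - 555}{256391} - \frac{349079}{-465248} = \left(-314\right) \frac{1}{256391} - - \frac{349079}{465248} = - \frac{314}{256391} + \frac{349079}{465248} = \frac{89354626017}{119285399968}$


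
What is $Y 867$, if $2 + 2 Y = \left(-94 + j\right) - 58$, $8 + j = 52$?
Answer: $-47685$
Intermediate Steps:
$j = 44$ ($j = -8 + 52 = 44$)
$Y = -55$ ($Y = -1 + \frac{\left(-94 + 44\right) - 58}{2} = -1 + \frac{-50 - 58}{2} = -1 + \frac{1}{2} \left(-108\right) = -1 - 54 = -55$)
$Y 867 = \left(-55\right) 867 = -47685$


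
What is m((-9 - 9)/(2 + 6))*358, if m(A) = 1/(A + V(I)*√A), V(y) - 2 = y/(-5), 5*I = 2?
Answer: -895000/14841 - 1145600*I/14841 ≈ -60.306 - 77.192*I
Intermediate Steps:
I = ⅖ (I = (⅕)*2 = ⅖ ≈ 0.40000)
V(y) = 2 - y/5 (V(y) = 2 + y/(-5) = 2 + y*(-⅕) = 2 - y/5)
m(A) = 1/(A + 48*√A/25) (m(A) = 1/(A + (2 - ⅕*⅖)*√A) = 1/(A + (2 - 2/25)*√A) = 1/(A + 48*√A/25))
m((-9 - 9)/(2 + 6))*358 = (25/(25*((-9 - 9)/(2 + 6)) + 48*√((-9 - 9)/(2 + 6))))*358 = (25/(25*(-18/8) + 48*√(-18/8)))*358 = (25/(25*(-18*⅛) + 48*√(-18*⅛)))*358 = (25/(25*(-9/4) + 48*√(-9/4)))*358 = (25/(-225/4 + 48*(3*I/2)))*358 = (25/(-225/4 + 72*I))*358 = (25*(16*(-225/4 - 72*I)/133569))*358 = (400*(-225/4 - 72*I)/133569)*358 = 143200*(-225/4 - 72*I)/133569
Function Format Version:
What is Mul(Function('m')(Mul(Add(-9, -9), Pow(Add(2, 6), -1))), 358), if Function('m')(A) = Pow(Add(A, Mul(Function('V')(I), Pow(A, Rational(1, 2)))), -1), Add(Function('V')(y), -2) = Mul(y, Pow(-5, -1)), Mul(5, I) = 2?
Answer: Add(Rational(-895000, 14841), Mul(Rational(-1145600, 14841), I)) ≈ Add(-60.306, Mul(-77.192, I))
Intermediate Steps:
I = Rational(2, 5) (I = Mul(Rational(1, 5), 2) = Rational(2, 5) ≈ 0.40000)
Function('V')(y) = Add(2, Mul(Rational(-1, 5), y)) (Function('V')(y) = Add(2, Mul(y, Pow(-5, -1))) = Add(2, Mul(y, Rational(-1, 5))) = Add(2, Mul(Rational(-1, 5), y)))
Function('m')(A) = Pow(Add(A, Mul(Rational(48, 25), Pow(A, Rational(1, 2)))), -1) (Function('m')(A) = Pow(Add(A, Mul(Add(2, Mul(Rational(-1, 5), Rational(2, 5))), Pow(A, Rational(1, 2)))), -1) = Pow(Add(A, Mul(Add(2, Rational(-2, 25)), Pow(A, Rational(1, 2)))), -1) = Pow(Add(A, Mul(Rational(48, 25), Pow(A, Rational(1, 2)))), -1))
Mul(Function('m')(Mul(Add(-9, -9), Pow(Add(2, 6), -1))), 358) = Mul(Mul(25, Pow(Add(Mul(25, Mul(Add(-9, -9), Pow(Add(2, 6), -1))), Mul(48, Pow(Mul(Add(-9, -9), Pow(Add(2, 6), -1)), Rational(1, 2)))), -1)), 358) = Mul(Mul(25, Pow(Add(Mul(25, Mul(-18, Pow(8, -1))), Mul(48, Pow(Mul(-18, Pow(8, -1)), Rational(1, 2)))), -1)), 358) = Mul(Mul(25, Pow(Add(Mul(25, Mul(-18, Rational(1, 8))), Mul(48, Pow(Mul(-18, Rational(1, 8)), Rational(1, 2)))), -1)), 358) = Mul(Mul(25, Pow(Add(Mul(25, Rational(-9, 4)), Mul(48, Pow(Rational(-9, 4), Rational(1, 2)))), -1)), 358) = Mul(Mul(25, Pow(Add(Rational(-225, 4), Mul(48, Mul(Rational(3, 2), I))), -1)), 358) = Mul(Mul(25, Pow(Add(Rational(-225, 4), Mul(72, I)), -1)), 358) = Mul(Mul(25, Mul(Rational(16, 133569), Add(Rational(-225, 4), Mul(-72, I)))), 358) = Mul(Mul(Rational(400, 133569), Add(Rational(-225, 4), Mul(-72, I))), 358) = Mul(Rational(143200, 133569), Add(Rational(-225, 4), Mul(-72, I)))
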